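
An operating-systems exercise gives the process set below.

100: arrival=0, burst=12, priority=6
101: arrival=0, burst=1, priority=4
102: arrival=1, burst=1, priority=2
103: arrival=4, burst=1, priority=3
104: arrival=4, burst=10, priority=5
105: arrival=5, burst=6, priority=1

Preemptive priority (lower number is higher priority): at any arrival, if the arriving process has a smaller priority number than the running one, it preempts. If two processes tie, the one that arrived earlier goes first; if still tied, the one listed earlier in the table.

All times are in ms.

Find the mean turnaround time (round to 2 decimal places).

9.50

Schedule: | 101 0-1 | 102 1-2 | 100 2-4 | 103 4-5 | 105 5-11 | 104 11-21 | 100 21-31 |
Completion: 100=31  101=1  102=2  103=5  104=21  105=11
Turnaround times: 100=31, 101=1, 102=1, 103=1, 104=17, 105=6
Average turnaround = (31+1+1+1+17+6) / 6 = 57/6 = 9.50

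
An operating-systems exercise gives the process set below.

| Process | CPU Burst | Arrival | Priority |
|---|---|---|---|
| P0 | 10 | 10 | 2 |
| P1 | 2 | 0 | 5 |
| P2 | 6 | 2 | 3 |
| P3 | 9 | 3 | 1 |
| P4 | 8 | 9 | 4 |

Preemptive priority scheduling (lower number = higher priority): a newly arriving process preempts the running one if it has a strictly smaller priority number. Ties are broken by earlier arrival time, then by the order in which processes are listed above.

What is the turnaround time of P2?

25

Gantt: | P1 0-2 | P2 2-3 | P3 3-12 | P0 12-22 | P2 22-27 | P4 27-35 |
Completion: P0=22  P1=2  P2=27  P3=12  P4=35
Turnaround (C−A): P0=12  P1=2  P2=25  P3=9  P4=26
Turnaround(P2) = completion − arrival = 27 − 2 = 25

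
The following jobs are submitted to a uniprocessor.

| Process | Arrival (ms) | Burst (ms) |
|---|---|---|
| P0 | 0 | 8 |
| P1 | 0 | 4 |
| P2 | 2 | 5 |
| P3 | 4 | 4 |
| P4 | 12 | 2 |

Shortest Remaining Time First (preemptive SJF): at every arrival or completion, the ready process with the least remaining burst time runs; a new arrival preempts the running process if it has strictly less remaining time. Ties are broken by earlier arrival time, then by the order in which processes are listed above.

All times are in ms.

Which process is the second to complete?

Gantt: | P1 0-4 | P3 4-8 | P2 8-13 | P4 13-15 | P0 15-23 |
Completion: P0=23  P1=4  P2=13  P3=8  P4=15
Turnaround (C−A): P0=23  P1=4  P2=11  P3=4  P4=3
Finish order: P1 → P3 → P2 → P4 → P0

P3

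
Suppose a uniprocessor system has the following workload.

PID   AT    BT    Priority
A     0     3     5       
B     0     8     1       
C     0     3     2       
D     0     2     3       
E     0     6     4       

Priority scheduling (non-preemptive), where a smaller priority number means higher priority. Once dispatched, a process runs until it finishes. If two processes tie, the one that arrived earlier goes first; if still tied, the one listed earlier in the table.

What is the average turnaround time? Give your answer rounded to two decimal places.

14.60

Schedule: | B 0-8 | C 8-11 | D 11-13 | E 13-19 | A 19-22 |
Completion: A=22  B=8  C=11  D=13  E=19
Turnaround (C−A): A=22  B=8  C=11  D=13  E=19
Turnaround times: A=22, B=8, C=11, D=13, E=19
Average turnaround = (22+8+11+13+19) / 5 = 73/5 = 14.60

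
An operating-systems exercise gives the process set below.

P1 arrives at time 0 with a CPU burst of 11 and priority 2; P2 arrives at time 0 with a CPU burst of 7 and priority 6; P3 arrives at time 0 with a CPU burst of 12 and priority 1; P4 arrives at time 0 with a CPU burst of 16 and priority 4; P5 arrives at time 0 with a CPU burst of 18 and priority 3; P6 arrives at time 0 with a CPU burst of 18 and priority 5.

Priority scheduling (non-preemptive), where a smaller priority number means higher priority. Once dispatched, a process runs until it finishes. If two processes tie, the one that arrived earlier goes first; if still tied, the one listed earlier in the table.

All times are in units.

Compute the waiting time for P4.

41

Timeline: | P3 0-12 | P1 12-23 | P5 23-41 | P4 41-57 | P6 57-75 | P2 75-82 |
Completion: P1=23  P2=82  P3=12  P4=57  P5=41  P6=75
Turnaround (C−A): P1=23  P2=82  P3=12  P4=57  P5=41  P6=75
Waiting(P4) = turnaround − burst = 57 − 16 = 41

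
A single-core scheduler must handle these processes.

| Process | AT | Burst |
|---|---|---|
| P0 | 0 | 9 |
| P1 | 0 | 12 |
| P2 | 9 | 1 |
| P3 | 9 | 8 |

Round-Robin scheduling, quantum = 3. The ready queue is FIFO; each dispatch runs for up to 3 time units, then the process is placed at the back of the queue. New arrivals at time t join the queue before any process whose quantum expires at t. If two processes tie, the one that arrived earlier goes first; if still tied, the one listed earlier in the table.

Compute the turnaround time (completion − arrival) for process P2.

4

Gantt: | P0 0-3 | P1 3-6 | P0 6-9 | P1 9-12 | P2 12-13 | P3 13-16 | P0 16-19 | P1 19-22 | P3 22-25 | P1 25-28 | P3 28-30 |
Completion: P0=19  P1=28  P2=13  P3=30
Turnaround (C−A): P0=19  P1=28  P2=4  P3=21
Turnaround(P2) = completion − arrival = 13 − 9 = 4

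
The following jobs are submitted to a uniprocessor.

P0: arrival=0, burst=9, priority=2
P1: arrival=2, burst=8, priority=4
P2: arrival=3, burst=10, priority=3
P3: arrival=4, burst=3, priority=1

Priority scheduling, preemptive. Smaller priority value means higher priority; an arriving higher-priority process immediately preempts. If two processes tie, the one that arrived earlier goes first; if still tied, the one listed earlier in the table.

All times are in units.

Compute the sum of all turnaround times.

Timeline: | P0 0-4 | P3 4-7 | P0 7-12 | P2 12-22 | P1 22-30 |
Completion: P0=12  P1=30  P2=22  P3=7
Turnaround = completion − arrival: P0=12, P1=28, P2=19, P3=3
Total turnaround = 12 + 28 + 19 + 3 = 62

62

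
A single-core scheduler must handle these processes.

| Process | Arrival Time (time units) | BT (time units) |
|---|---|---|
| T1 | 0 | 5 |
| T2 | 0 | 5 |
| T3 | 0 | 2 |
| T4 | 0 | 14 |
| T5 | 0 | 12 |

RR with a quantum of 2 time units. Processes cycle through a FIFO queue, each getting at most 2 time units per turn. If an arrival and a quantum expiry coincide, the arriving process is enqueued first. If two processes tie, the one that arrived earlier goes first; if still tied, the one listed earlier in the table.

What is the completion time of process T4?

38

Timeline: | T1 0-2 | T2 2-4 | T3 4-6 | T4 6-8 | T5 8-10 | T1 10-12 | T2 12-14 | T4 14-16 | T5 16-18 | T1 18-19 | T2 19-20 | T4 20-22 | T5 22-24 | T4 24-26 | T5 26-28 | T4 28-30 | T5 30-32 | T4 32-34 | T5 34-36 | T4 36-38 |
Completion: T1=19  T2=20  T3=6  T4=38  T5=36
Turnaround (C−A): T1=19  T2=20  T3=6  T4=38  T5=36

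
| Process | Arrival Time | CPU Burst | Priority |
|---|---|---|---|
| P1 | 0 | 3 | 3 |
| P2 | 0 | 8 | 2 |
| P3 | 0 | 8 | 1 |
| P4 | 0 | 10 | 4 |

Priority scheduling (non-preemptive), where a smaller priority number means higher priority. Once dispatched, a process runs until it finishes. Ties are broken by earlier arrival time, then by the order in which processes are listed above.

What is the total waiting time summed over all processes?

Schedule: | P3 0-8 | P2 8-16 | P1 16-19 | P4 19-29 |
Completion: P1=19  P2=16  P3=8  P4=29
Waiting = turnaround − burst: P1=16, P2=8, P3=0, P4=19
Total waiting = 16 + 8 + 0 + 19 = 43

43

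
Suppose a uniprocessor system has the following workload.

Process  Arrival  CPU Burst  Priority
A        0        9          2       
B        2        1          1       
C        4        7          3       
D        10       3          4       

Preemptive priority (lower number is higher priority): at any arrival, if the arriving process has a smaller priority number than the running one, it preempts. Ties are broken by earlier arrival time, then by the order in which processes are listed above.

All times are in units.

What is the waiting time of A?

1

Schedule: | A 0-2 | B 2-3 | A 3-10 | C 10-17 | D 17-20 |
Completion: A=10  B=3  C=17  D=20
Turnaround (C−A): A=10  B=1  C=13  D=10
Waiting(A) = turnaround − burst = 10 − 9 = 1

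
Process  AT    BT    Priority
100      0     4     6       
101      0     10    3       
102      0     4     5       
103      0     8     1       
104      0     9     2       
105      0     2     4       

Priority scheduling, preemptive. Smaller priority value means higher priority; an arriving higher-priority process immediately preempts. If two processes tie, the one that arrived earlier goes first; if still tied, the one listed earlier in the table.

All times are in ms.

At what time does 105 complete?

Gantt: | 103 0-8 | 104 8-17 | 101 17-27 | 105 27-29 | 102 29-33 | 100 33-37 |
Completion: 100=37  101=27  102=33  103=8  104=17  105=29

29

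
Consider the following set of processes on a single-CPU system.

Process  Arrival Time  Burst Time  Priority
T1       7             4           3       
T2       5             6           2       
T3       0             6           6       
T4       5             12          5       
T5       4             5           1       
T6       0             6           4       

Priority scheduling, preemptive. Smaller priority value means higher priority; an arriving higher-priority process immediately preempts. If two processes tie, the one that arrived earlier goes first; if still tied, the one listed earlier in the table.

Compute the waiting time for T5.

0

Schedule: | T6 0-4 | T5 4-9 | T2 9-15 | T1 15-19 | T6 19-21 | T4 21-33 | T3 33-39 |
Completion: T1=19  T2=15  T3=39  T4=33  T5=9  T6=21
Waiting(T5) = turnaround − burst = 5 − 5 = 0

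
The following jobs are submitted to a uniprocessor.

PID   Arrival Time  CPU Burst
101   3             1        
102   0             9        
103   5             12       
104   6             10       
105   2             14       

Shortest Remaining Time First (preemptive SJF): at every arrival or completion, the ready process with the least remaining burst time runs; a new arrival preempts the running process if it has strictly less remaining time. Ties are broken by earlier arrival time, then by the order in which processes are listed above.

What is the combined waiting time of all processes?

50

Schedule: | 102 0-3 | 101 3-4 | 102 4-10 | 104 10-20 | 103 20-32 | 105 32-46 |
Completion: 101=4  102=10  103=32  104=20  105=46
Waiting = turnaround − burst: 101=0, 102=1, 103=15, 104=4, 105=30
Total waiting = 0 + 1 + 15 + 4 + 30 = 50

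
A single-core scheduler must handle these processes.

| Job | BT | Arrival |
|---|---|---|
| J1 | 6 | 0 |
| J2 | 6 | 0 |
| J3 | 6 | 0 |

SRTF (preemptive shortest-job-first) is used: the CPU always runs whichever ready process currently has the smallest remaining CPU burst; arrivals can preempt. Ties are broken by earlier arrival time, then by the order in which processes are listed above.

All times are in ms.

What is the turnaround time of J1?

6

Schedule: | J1 0-6 | J2 6-12 | J3 12-18 |
Completion: J1=6  J2=12  J3=18
Turnaround(J1) = completion − arrival = 6 − 0 = 6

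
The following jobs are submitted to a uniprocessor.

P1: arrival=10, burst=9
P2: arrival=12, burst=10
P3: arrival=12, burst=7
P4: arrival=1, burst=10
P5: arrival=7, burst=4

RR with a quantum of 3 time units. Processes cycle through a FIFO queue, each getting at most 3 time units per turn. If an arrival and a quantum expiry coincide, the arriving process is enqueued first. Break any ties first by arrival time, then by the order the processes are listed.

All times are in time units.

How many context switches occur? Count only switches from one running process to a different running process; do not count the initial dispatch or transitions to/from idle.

Gantt: | idle 0-1 | P4 1-7 | P5 7-10 | P4 10-13 | P1 13-16 | P5 16-17 | P2 17-20 | P3 20-23 | P4 23-24 | P1 24-27 | P2 27-30 | P3 30-33 | P1 33-36 | P2 36-39 | P3 39-40 | P2 40-41 |
Completion: P1=36  P2=41  P3=40  P4=24  P5=17
Turnaround (C−A): P1=26  P2=29  P3=28  P4=23  P5=10

14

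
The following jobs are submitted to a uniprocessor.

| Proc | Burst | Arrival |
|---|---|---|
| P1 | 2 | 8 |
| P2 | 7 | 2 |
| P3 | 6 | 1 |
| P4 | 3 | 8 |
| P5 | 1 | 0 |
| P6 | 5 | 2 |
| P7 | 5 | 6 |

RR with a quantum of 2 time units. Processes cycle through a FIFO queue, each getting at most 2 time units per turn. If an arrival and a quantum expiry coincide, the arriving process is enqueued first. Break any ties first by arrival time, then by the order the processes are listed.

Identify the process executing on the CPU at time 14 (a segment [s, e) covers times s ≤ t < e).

Gantt: | P5 0-1 | P3 1-3 | P2 3-5 | P6 5-7 | P3 7-9 | P2 9-11 | P7 11-13 | P6 13-15 | P1 15-17 | P4 17-19 | P3 19-21 | P2 21-23 | P7 23-25 | P6 25-26 | P4 26-27 | P2 27-28 | P7 28-29 |
Completion: P1=17  P2=28  P3=21  P4=27  P5=1  P6=26  P7=29

P6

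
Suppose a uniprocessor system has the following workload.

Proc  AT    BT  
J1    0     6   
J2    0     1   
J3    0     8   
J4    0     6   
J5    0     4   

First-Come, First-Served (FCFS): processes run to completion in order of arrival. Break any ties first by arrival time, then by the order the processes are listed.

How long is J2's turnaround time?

Gantt: | J1 0-6 | J2 6-7 | J3 7-15 | J4 15-21 | J5 21-25 |
Completion: J1=6  J2=7  J3=15  J4=21  J5=25
Turnaround (C−A): J1=6  J2=7  J3=15  J4=21  J5=25
Turnaround(J2) = completion − arrival = 7 − 0 = 7

7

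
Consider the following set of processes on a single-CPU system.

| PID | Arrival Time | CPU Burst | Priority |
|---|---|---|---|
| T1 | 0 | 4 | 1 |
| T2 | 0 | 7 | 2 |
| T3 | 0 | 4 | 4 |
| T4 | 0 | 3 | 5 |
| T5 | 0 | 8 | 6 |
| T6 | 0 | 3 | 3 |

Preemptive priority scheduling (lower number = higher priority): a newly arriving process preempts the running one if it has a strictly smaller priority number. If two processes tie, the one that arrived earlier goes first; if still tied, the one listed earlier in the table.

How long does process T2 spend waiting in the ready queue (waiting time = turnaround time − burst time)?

4

Timeline: | T1 0-4 | T2 4-11 | T6 11-14 | T3 14-18 | T4 18-21 | T5 21-29 |
Completion: T1=4  T2=11  T3=18  T4=21  T5=29  T6=14
Waiting(T2) = turnaround − burst = 11 − 7 = 4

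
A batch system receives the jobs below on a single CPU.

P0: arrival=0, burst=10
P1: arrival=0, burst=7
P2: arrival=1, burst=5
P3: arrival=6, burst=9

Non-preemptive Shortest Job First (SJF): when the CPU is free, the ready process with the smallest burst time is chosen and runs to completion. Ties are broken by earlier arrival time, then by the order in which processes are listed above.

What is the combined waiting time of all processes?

Timeline: | P1 0-7 | P2 7-12 | P3 12-21 | P0 21-31 |
Completion: P0=31  P1=7  P2=12  P3=21
Waiting = turnaround − burst: P0=21, P1=0, P2=6, P3=6
Total waiting = 21 + 0 + 6 + 6 = 33

33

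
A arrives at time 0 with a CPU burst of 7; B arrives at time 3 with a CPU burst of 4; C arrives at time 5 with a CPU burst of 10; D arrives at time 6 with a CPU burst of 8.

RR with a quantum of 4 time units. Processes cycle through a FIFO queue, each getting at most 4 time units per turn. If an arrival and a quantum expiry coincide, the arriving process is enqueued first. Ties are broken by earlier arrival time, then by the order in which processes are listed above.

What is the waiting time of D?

Gantt: | A 0-4 | B 4-8 | A 8-11 | C 11-15 | D 15-19 | C 19-23 | D 23-27 | C 27-29 |
Completion: A=11  B=8  C=29  D=27
Turnaround (C−A): A=11  B=5  C=24  D=21
Waiting(D) = turnaround − burst = 21 − 8 = 13

13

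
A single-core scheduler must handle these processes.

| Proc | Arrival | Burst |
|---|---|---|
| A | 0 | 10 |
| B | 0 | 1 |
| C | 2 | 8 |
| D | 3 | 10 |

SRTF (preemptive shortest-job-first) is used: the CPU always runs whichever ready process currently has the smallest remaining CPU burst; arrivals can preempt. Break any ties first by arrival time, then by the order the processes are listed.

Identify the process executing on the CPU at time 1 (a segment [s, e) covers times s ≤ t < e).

A

Timeline: | B 0-1 | A 1-2 | C 2-10 | A 10-19 | D 19-29 |
Completion: A=19  B=1  C=10  D=29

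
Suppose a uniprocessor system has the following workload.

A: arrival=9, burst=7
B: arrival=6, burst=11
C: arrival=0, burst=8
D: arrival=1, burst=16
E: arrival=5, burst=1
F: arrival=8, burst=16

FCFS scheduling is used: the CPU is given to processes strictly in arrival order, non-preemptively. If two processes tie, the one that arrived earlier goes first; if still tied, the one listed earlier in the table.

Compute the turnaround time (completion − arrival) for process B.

Timeline: | C 0-8 | D 8-24 | E 24-25 | B 25-36 | F 36-52 | A 52-59 |
Completion: A=59  B=36  C=8  D=24  E=25  F=52
Turnaround (C−A): A=50  B=30  C=8  D=23  E=20  F=44
Turnaround(B) = completion − arrival = 36 − 6 = 30

30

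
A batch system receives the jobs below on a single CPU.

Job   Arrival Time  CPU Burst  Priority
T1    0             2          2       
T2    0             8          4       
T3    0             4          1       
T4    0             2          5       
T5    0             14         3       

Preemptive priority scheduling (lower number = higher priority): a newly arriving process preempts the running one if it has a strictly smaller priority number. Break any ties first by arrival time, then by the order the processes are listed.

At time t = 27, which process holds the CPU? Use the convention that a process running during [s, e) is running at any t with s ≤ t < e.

Timeline: | T3 0-4 | T1 4-6 | T5 6-20 | T2 20-28 | T4 28-30 |
Completion: T1=6  T2=28  T3=4  T4=30  T5=20
Turnaround (C−A): T1=6  T2=28  T3=4  T4=30  T5=20

T2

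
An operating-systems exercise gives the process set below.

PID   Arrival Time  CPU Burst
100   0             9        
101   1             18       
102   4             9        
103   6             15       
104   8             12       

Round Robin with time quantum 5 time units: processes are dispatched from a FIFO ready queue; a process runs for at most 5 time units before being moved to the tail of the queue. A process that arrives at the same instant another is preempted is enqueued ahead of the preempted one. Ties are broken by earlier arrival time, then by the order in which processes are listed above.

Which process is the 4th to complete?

104

Timeline: | 100 0-5 | 101 5-10 | 102 10-15 | 100 15-19 | 103 19-24 | 104 24-29 | 101 29-34 | 102 34-38 | 103 38-43 | 104 43-48 | 101 48-53 | 103 53-58 | 104 58-60 | 101 60-63 |
Completion: 100=19  101=63  102=38  103=58  104=60
Finish order: 100 → 102 → 103 → 104 → 101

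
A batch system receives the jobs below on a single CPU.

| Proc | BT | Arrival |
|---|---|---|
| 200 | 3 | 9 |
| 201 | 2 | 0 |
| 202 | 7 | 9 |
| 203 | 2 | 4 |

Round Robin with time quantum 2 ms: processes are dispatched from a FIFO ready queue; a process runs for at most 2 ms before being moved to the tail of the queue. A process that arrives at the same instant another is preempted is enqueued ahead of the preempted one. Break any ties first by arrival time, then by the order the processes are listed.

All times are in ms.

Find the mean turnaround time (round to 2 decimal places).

Gantt: | 201 0-2 | idle 2-4 | 203 4-6 | idle 6-9 | 200 9-11 | 202 11-13 | 200 13-14 | 202 14-19 |
Completion: 200=14  201=2  202=19  203=6
Turnaround times: 200=5, 201=2, 202=10, 203=2
Average turnaround = (5+2+10+2) / 4 = 19/4 = 4.75

4.75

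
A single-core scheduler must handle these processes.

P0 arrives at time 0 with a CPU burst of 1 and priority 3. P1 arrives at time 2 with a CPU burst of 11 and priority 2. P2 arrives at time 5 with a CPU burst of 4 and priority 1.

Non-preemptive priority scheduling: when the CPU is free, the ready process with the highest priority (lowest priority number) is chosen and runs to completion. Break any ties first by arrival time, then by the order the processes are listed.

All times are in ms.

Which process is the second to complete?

P1

Schedule: | P0 0-1 | idle 1-2 | P1 2-13 | P2 13-17 |
Completion: P0=1  P1=13  P2=17
Turnaround (C−A): P0=1  P1=11  P2=12
Finish order: P0 → P1 → P2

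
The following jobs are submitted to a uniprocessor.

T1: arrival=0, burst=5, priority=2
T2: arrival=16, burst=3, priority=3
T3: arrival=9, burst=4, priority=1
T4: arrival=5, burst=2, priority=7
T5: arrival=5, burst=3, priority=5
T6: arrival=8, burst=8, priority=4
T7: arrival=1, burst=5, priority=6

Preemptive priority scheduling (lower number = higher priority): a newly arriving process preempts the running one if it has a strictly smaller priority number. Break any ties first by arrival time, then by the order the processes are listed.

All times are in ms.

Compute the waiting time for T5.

Schedule: | T1 0-5 | T5 5-8 | T6 8-9 | T3 9-13 | T6 13-16 | T2 16-19 | T6 19-23 | T7 23-28 | T4 28-30 |
Completion: T1=5  T2=19  T3=13  T4=30  T5=8  T6=23  T7=28
Turnaround (C−A): T1=5  T2=3  T3=4  T4=25  T5=3  T6=15  T7=27
Waiting(T5) = turnaround − burst = 3 − 3 = 0

0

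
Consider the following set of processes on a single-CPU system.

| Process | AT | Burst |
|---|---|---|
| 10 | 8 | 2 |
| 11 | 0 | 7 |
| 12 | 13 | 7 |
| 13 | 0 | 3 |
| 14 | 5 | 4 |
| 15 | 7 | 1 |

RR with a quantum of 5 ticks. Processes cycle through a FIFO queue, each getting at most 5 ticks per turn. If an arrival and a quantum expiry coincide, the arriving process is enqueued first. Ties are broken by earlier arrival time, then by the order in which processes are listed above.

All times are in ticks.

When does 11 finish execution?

14

Schedule: | 11 0-5 | 13 5-8 | 14 8-12 | 11 12-14 | 15 14-15 | 10 15-17 | 12 17-24 |
Completion: 10=17  11=14  12=24  13=8  14=12  15=15
Turnaround (C−A): 10=9  11=14  12=11  13=8  14=7  15=8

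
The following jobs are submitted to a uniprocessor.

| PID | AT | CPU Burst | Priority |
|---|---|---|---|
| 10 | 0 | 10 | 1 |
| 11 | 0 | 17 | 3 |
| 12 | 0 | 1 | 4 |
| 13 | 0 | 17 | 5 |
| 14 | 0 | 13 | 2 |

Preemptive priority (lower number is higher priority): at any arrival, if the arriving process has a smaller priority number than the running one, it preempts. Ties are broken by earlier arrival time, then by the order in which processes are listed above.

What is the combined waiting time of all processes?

Schedule: | 10 0-10 | 14 10-23 | 11 23-40 | 12 40-41 | 13 41-58 |
Completion: 10=10  11=40  12=41  13=58  14=23
Turnaround (C−A): 10=10  11=40  12=41  13=58  14=23
Waiting = turnaround − burst: 10=0, 11=23, 12=40, 13=41, 14=10
Total waiting = 0 + 23 + 40 + 41 + 10 = 114

114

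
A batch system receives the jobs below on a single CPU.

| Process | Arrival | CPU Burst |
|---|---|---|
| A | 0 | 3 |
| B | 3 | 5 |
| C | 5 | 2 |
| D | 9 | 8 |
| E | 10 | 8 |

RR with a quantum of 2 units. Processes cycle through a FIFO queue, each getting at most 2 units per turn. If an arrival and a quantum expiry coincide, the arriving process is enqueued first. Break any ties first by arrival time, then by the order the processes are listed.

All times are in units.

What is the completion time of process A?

Timeline: | A 0-3 | B 3-5 | C 5-7 | B 7-9 | D 9-11 | B 11-12 | E 12-14 | D 14-16 | E 16-18 | D 18-20 | E 20-22 | D 22-24 | E 24-26 |
Completion: A=3  B=12  C=7  D=24  E=26

3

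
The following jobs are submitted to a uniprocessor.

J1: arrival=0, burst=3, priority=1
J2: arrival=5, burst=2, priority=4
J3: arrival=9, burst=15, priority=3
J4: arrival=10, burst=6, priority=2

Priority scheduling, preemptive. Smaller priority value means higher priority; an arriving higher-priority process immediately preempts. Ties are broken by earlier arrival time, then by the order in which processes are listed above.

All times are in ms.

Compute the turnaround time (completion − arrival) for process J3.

21

Schedule: | J1 0-3 | idle 3-5 | J2 5-7 | idle 7-9 | J3 9-10 | J4 10-16 | J3 16-30 |
Completion: J1=3  J2=7  J3=30  J4=16
Turnaround (C−A): J1=3  J2=2  J3=21  J4=6
Turnaround(J3) = completion − arrival = 30 − 9 = 21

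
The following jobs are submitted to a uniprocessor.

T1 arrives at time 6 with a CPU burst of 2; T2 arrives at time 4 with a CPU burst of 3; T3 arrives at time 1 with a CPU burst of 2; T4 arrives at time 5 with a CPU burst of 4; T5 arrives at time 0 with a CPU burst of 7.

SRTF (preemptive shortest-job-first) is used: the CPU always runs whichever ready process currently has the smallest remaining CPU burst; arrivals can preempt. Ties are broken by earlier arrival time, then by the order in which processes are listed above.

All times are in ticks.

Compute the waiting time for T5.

11

Timeline: | T5 0-1 | T3 1-3 | T5 3-4 | T2 4-7 | T1 7-9 | T4 9-13 | T5 13-18 |
Completion: T1=9  T2=7  T3=3  T4=13  T5=18
Turnaround (C−A): T1=3  T2=3  T3=2  T4=8  T5=18
Waiting(T5) = turnaround − burst = 18 − 7 = 11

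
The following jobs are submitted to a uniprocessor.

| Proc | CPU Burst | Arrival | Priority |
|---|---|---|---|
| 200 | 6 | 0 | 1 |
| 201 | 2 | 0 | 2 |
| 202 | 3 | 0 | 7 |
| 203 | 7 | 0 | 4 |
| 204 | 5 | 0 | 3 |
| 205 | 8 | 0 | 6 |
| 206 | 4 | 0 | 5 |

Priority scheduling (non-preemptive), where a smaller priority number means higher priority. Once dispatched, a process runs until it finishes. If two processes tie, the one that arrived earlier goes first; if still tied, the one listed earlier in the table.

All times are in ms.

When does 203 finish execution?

20

Schedule: | 200 0-6 | 201 6-8 | 204 8-13 | 203 13-20 | 206 20-24 | 205 24-32 | 202 32-35 |
Completion: 200=6  201=8  202=35  203=20  204=13  205=32  206=24
Turnaround (C−A): 200=6  201=8  202=35  203=20  204=13  205=32  206=24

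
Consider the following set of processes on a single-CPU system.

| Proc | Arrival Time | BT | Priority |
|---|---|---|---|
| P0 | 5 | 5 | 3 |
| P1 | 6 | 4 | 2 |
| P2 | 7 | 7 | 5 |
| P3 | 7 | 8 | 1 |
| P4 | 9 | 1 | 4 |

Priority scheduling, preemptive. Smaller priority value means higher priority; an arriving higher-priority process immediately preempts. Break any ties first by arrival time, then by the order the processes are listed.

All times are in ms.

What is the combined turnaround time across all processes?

Schedule: | idle 0-5 | P0 5-6 | P1 6-7 | P3 7-15 | P1 15-18 | P0 18-22 | P4 22-23 | P2 23-30 |
Completion: P0=22  P1=18  P2=30  P3=15  P4=23
Turnaround = completion − arrival: P0=17, P1=12, P2=23, P3=8, P4=14
Total turnaround = 17 + 12 + 23 + 8 + 14 = 74

74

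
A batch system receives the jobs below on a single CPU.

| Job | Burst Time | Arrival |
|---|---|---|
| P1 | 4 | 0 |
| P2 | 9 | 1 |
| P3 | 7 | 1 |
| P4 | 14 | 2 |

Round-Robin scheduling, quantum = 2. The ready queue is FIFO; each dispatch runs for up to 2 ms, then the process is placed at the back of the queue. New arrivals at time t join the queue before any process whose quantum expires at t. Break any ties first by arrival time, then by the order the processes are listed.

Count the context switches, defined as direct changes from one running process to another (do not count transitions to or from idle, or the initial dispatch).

Gantt: | P1 0-2 | P2 2-4 | P3 4-6 | P4 6-8 | P1 8-10 | P2 10-12 | P3 12-14 | P4 14-16 | P2 16-18 | P3 18-20 | P4 20-22 | P2 22-24 | P3 24-25 | P4 25-27 | P2 27-28 | P4 28-34 |
Completion: P1=10  P2=28  P3=25  P4=34

15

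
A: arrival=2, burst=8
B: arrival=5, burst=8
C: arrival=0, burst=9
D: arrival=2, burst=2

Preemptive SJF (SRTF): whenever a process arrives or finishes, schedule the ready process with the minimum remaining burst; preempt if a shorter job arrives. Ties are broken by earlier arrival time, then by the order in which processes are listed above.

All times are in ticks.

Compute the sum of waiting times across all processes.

Schedule: | C 0-2 | D 2-4 | C 4-11 | A 11-19 | B 19-27 |
Completion: A=19  B=27  C=11  D=4
Turnaround (C−A): A=17  B=22  C=11  D=2
Waiting = turnaround − burst: A=9, B=14, C=2, D=0
Total waiting = 9 + 14 + 2 + 0 = 25

25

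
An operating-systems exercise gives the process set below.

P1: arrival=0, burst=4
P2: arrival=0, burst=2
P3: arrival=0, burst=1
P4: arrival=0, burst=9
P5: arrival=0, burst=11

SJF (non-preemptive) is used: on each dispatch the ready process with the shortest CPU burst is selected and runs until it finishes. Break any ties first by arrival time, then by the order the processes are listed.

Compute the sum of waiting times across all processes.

27

Gantt: | P3 0-1 | P2 1-3 | P1 3-7 | P4 7-16 | P5 16-27 |
Completion: P1=7  P2=3  P3=1  P4=16  P5=27
Waiting = turnaround − burst: P1=3, P2=1, P3=0, P4=7, P5=16
Total waiting = 3 + 1 + 0 + 7 + 16 = 27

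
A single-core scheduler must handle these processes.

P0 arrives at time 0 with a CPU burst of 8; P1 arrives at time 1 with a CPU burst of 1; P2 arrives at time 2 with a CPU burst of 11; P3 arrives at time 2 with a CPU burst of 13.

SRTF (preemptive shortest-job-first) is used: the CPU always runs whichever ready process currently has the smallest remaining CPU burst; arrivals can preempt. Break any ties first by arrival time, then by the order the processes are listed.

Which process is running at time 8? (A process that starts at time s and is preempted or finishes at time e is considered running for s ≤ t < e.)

P0

Gantt: | P0 0-1 | P1 1-2 | P0 2-9 | P2 9-20 | P3 20-33 |
Completion: P0=9  P1=2  P2=20  P3=33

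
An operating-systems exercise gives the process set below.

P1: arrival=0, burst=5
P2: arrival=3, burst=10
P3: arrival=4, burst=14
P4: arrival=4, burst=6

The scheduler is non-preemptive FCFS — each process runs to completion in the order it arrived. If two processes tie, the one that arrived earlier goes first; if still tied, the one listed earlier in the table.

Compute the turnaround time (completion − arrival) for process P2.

12

Timeline: | P1 0-5 | P2 5-15 | P3 15-29 | P4 29-35 |
Completion: P1=5  P2=15  P3=29  P4=35
Turnaround (C−A): P1=5  P2=12  P3=25  P4=31
Turnaround(P2) = completion − arrival = 15 − 3 = 12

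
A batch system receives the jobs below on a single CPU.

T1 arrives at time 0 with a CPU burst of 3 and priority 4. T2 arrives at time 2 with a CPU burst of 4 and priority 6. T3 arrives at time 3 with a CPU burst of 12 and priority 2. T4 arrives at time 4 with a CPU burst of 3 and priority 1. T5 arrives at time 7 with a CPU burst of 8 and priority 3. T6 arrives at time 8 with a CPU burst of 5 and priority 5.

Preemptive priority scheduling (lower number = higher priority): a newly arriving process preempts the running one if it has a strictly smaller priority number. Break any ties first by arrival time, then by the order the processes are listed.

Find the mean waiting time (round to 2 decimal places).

Gantt: | T1 0-3 | T3 3-4 | T4 4-7 | T3 7-18 | T5 18-26 | T6 26-31 | T2 31-35 |
Completion: T1=3  T2=35  T3=18  T4=7  T5=26  T6=31
Turnaround (C−A): T1=3  T2=33  T3=15  T4=3  T5=19  T6=23
Waiting times: T1=0, T2=29, T3=3, T4=0, T5=11, T6=18
Average waiting = (0+29+3+0+11+18) / 6 = 61/6 = 10.17

10.17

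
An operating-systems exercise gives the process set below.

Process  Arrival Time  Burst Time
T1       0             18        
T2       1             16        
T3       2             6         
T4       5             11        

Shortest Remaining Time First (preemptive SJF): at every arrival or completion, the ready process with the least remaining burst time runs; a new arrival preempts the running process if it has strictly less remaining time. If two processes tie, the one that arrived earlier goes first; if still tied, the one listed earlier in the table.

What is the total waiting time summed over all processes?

Timeline: | T1 0-1 | T2 1-2 | T3 2-8 | T4 8-19 | T2 19-34 | T1 34-51 |
Completion: T1=51  T2=34  T3=8  T4=19
Turnaround (C−A): T1=51  T2=33  T3=6  T4=14
Waiting = turnaround − burst: T1=33, T2=17, T3=0, T4=3
Total waiting = 33 + 17 + 0 + 3 = 53

53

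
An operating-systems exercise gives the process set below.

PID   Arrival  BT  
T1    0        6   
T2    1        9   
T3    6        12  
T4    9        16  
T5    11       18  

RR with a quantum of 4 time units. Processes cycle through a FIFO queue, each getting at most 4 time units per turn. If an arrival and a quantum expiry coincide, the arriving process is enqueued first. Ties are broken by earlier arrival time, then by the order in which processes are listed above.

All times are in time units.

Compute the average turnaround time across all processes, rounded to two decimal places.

34.60

Timeline: | T1 0-4 | T2 4-8 | T1 8-10 | T3 10-14 | T2 14-18 | T4 18-22 | T5 22-26 | T3 26-30 | T2 30-31 | T4 31-35 | T5 35-39 | T3 39-43 | T4 43-47 | T5 47-51 | T4 51-55 | T5 55-61 |
Completion: T1=10  T2=31  T3=43  T4=55  T5=61
Turnaround times: T1=10, T2=30, T3=37, T4=46, T5=50
Average turnaround = (10+30+37+46+50) / 5 = 173/5 = 34.60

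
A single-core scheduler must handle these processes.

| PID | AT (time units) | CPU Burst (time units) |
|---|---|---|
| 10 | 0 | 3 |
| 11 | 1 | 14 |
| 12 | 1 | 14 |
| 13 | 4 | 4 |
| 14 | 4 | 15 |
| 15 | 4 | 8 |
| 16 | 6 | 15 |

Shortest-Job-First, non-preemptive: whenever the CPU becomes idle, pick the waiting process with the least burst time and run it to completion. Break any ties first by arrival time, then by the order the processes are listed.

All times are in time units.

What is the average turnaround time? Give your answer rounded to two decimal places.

Schedule: | 10 0-3 | 11 3-17 | 13 17-21 | 15 21-29 | 12 29-43 | 14 43-58 | 16 58-73 |
Completion: 10=3  11=17  12=43  13=21  14=58  15=29  16=73
Turnaround (C−A): 10=3  11=16  12=42  13=17  14=54  15=25  16=67
Turnaround times: 10=3, 11=16, 12=42, 13=17, 14=54, 15=25, 16=67
Average turnaround = (3+16+42+17+54+25+67) / 7 = 224/7 = 32.00

32.00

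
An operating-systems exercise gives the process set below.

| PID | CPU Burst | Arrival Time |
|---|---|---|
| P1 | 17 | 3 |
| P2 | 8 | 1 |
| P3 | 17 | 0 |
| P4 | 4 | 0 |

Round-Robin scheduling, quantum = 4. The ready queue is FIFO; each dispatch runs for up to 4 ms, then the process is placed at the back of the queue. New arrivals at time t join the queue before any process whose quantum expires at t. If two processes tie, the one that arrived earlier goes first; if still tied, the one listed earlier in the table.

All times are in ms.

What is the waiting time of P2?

15

Schedule: | P3 0-4 | P4 4-8 | P2 8-12 | P1 12-16 | P3 16-20 | P2 20-24 | P1 24-28 | P3 28-32 | P1 32-36 | P3 36-40 | P1 40-44 | P3 44-45 | P1 45-46 |
Completion: P1=46  P2=24  P3=45  P4=8
Turnaround (C−A): P1=43  P2=23  P3=45  P4=8
Waiting(P2) = turnaround − burst = 23 − 8 = 15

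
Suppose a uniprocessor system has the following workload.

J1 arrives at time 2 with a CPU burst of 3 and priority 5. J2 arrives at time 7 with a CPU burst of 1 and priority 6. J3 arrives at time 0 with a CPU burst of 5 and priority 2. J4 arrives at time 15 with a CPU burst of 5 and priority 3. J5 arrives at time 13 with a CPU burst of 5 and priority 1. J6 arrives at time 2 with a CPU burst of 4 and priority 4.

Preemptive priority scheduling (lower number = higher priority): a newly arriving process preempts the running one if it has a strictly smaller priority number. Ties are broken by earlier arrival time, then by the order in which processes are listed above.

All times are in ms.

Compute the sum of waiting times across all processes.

Schedule: | J3 0-5 | J6 5-9 | J1 9-12 | J2 12-13 | J5 13-18 | J4 18-23 |
Completion: J1=12  J2=13  J3=5  J4=23  J5=18  J6=9
Turnaround (C−A): J1=10  J2=6  J3=5  J4=8  J5=5  J6=7
Waiting = turnaround − burst: J1=7, J2=5, J3=0, J4=3, J5=0, J6=3
Total waiting = 7 + 5 + 0 + 3 + 0 + 3 = 18

18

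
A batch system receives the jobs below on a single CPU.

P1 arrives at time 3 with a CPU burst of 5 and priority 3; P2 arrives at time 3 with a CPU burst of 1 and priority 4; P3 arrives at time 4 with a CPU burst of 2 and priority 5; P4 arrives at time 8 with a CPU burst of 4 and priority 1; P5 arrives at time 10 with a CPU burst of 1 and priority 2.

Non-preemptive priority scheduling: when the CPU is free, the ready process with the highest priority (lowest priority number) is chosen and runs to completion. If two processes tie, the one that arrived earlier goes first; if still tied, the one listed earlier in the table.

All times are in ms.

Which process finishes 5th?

Schedule: | idle 0-3 | P1 3-8 | P4 8-12 | P5 12-13 | P2 13-14 | P3 14-16 |
Completion: P1=8  P2=14  P3=16  P4=12  P5=13
Finish order: P1 → P4 → P5 → P2 → P3

P3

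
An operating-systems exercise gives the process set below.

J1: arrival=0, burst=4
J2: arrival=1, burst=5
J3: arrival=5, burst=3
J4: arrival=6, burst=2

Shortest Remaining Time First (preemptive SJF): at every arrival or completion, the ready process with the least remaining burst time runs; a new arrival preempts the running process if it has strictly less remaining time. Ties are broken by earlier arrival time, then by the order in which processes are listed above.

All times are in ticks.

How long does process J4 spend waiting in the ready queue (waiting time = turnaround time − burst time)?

Timeline: | J1 0-4 | J2 4-5 | J3 5-8 | J4 8-10 | J2 10-14 |
Completion: J1=4  J2=14  J3=8  J4=10
Turnaround (C−A): J1=4  J2=13  J3=3  J4=4
Waiting(J4) = turnaround − burst = 4 − 2 = 2

2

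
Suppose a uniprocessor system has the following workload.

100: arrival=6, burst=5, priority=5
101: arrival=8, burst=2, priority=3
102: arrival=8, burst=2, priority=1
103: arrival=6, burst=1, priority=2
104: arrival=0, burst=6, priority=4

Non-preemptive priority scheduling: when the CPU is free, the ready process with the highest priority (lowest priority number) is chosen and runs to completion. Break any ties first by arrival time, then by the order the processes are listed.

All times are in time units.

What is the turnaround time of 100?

6

Schedule: | 104 0-6 | 103 6-7 | 100 7-12 | 102 12-14 | 101 14-16 |
Completion: 100=12  101=16  102=14  103=7  104=6
Turnaround (C−A): 100=6  101=8  102=6  103=1  104=6
Turnaround(100) = completion − arrival = 12 − 6 = 6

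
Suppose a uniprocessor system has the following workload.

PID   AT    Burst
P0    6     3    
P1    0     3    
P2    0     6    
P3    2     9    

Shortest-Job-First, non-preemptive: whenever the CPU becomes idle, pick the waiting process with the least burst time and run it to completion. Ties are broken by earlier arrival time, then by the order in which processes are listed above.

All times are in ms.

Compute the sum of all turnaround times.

Gantt: | P1 0-3 | P2 3-9 | P0 9-12 | P3 12-21 |
Completion: P0=12  P1=3  P2=9  P3=21
Turnaround = completion − arrival: P0=6, P1=3, P2=9, P3=19
Total turnaround = 6 + 3 + 9 + 19 = 37

37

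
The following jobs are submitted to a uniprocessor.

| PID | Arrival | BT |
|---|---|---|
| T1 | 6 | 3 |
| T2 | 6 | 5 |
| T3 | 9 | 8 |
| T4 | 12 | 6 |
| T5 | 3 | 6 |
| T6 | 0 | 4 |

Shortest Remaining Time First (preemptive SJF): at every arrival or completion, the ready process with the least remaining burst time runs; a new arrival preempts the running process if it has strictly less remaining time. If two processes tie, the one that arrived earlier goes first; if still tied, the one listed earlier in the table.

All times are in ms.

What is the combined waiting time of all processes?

32

Schedule: | T6 0-4 | T5 4-6 | T1 6-9 | T5 9-13 | T2 13-18 | T4 18-24 | T3 24-32 |
Completion: T1=9  T2=18  T3=32  T4=24  T5=13  T6=4
Turnaround (C−A): T1=3  T2=12  T3=23  T4=12  T5=10  T6=4
Waiting = turnaround − burst: T1=0, T2=7, T3=15, T4=6, T5=4, T6=0
Total waiting = 0 + 7 + 15 + 6 + 4 + 0 = 32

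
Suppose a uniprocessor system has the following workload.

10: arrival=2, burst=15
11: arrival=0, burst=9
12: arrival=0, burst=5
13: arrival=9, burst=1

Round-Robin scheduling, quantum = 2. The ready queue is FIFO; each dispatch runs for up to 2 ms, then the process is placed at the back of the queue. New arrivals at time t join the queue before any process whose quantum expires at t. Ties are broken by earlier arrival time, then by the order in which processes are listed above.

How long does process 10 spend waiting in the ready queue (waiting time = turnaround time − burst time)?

13

Timeline: | 11 0-2 | 12 2-4 | 10 4-6 | 11 6-8 | 12 8-10 | 10 10-12 | 11 12-14 | 13 14-15 | 12 15-16 | 10 16-18 | 11 18-20 | 10 20-22 | 11 22-23 | 10 23-30 |
Completion: 10=30  11=23  12=16  13=15
Turnaround (C−A): 10=28  11=23  12=16  13=6
Waiting(10) = turnaround − burst = 28 − 15 = 13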